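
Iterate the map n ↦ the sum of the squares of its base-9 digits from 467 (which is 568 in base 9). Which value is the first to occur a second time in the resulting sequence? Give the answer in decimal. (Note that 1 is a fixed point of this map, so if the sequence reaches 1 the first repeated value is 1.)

467 = (5,6,8)_9 → 125
125 = (1,4,8)_9 → 81
81 = (1,0,0)_9 → 1  — reached the fixed point 1.
1 → 1, so 1 is the first repeated value.

1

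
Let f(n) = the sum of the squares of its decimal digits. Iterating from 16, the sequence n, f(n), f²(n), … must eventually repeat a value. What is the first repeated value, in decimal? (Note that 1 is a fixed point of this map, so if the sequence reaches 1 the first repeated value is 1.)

16

16 → 37
37 → 58
58 → 89
89 → 145
145 → 42
42 → 20
20 → 4
4 → 16  — 16 already appeared earlier.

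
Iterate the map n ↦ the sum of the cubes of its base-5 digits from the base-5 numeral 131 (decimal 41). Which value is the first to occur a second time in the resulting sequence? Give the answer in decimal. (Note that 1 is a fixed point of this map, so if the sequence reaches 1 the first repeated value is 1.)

41 = (1,3,1)_5 → 1³ + 3³ + 1³ = 1 + 27 + 1 = 29
29 = (1,0,4)_5 → 1³ + 0³ + 4³ = 1 + 0 + 64 = 65
65 = (2,3,0)_5 → 2³ + 3³ + 0³ = 8 + 27 + 0 = 35
35 = (1,2,0)_5 → 1³ + 2³ + 0³ = 1 + 8 + 0 = 9
9 = (1,4)_5 → 1³ + 4³ = 1 + 64 = 65  — 65 already appeared earlier.

65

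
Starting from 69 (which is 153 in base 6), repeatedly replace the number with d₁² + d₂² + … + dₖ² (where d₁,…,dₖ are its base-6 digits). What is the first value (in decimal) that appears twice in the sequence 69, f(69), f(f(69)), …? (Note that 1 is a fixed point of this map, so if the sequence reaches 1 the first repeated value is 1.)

17

69 = (1,5,3)_6 → 1² + 5² + 3² = 35
35 = (5,5)_6 → 5² + 5² = 50
50 = (1,2,2)_6 → 1² + 2² + 2² = 9
9 = (1,3)_6 → 1² + 3² = 10
10 = (1,4)_6 → 1² + 4² = 17
17 = (2,5)_6 → 2² + 5² = 29
29 = (4,5)_6 → 4² + 5² = 41
41 = (1,0,5)_6 → 1² + 0² + 5² = 26
26 = (4,2)_6 → 4² + 2² = 20
20 = (3,2)_6 → 3² + 2² = 13
13 = (2,1)_6 → 2² + 1² = 5
5 = (5)_6 → 5² = 25
25 = (4,1)_6 → 4² + 1² = 17  — 17 already appeared earlier.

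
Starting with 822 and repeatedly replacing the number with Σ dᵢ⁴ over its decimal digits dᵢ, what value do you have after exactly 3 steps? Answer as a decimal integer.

822 → 8⁴ + 2⁴ + 2⁴ = 4128
4128 → 4⁴ + 1⁴ + 2⁴ + 8⁴ = 4369
4369 → 4⁴ + 3⁴ + 6⁴ + 9⁴ = 8194

8194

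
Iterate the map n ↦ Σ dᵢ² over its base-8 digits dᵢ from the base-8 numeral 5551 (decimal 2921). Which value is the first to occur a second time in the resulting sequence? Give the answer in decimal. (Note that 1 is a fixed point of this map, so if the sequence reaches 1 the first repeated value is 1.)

1

2921 = (5,5,5,1)_8 → 5² + 5² + 5² + 1² = 25 + 25 + 25 + 1 = 76
76 = (1,1,4)_8 → 1² + 1² + 4² = 1 + 1 + 16 = 18
18 = (2,2)_8 → 2² + 2² = 4 + 4 = 8
8 = (1,0)_8 → 1² + 0² = 1 + 0 = 1  — reached the fixed point 1.
1 → 1, so 1 is the first repeated value.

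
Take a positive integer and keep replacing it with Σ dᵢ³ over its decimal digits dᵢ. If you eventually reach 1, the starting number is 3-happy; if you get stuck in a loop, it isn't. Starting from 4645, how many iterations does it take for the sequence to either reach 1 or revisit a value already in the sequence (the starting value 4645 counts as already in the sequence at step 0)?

5

4645 → 4³ + 6³ + 4³ + 5³ = 469
469 → 4³ + 6³ + 9³ = 1009
1009 → 1³ + 0³ + 0³ + 9³ = 730
730 → 7³ + 3³ + 0³ = 370
370 → 3³ + 7³ + 0³ = 370  — 370 repeats.
That took 5 steps.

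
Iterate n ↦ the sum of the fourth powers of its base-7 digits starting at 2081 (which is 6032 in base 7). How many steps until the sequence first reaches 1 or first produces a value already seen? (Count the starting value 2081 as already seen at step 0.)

15

2081 = (6,0,3,2)_7 → 6⁴ + 0⁴ + 3⁴ + 2⁴ = 1393
1393 = (4,0,3,0)_7 → 4⁴ + 0⁴ + 3⁴ + 0⁴ = 337
337 = (6,6,1)_7 → 6⁴ + 6⁴ + 1⁴ = 2593
2593 = (1,0,3,6,3)_7 → 1⁴ + 0⁴ + 3⁴ + 6⁴ + 3⁴ = 1459
1459 = (4,1,5,3)_7 → 4⁴ + 1⁴ + 5⁴ + 3⁴ = 963
963 = (2,5,4,4)_7 → 2⁴ + 5⁴ + 4⁴ + 4⁴ = 1153
1153 = (3,2,3,5)_7 → 3⁴ + 2⁴ + 3⁴ + 5⁴ = 803
803 = (2,2,2,5)_7 → 2⁴ + 2⁴ + 2⁴ + 5⁴ = 673
673 = (1,6,5,1)_7 → 1⁴ + 6⁴ + 5⁴ + 1⁴ = 1923
1923 = (5,4,1,5)_7 → 5⁴ + 4⁴ + 1⁴ + 5⁴ = 1507
1507 = (4,2,5,2)_7 → 4⁴ + 2⁴ + 5⁴ + 2⁴ = 913
913 = (2,4,4,3)_7 → 2⁴ + 4⁴ + 4⁴ + 3⁴ = 609
609 = (1,5,3,0)_7 → 1⁴ + 5⁴ + 3⁴ + 0⁴ = 707
707 = (2,0,3,0)_7 → 2⁴ + 0⁴ + 3⁴ + 0⁴ = 97
97 = (1,6,6)_7 → 1⁴ + 6⁴ + 6⁴ = 2593  — 2593 repeats.
That took 15 steps.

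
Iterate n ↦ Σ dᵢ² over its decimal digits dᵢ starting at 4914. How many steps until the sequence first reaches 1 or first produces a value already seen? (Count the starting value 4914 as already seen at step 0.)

13

4914 → 114
114 → 18
18 → 65
65 → 61
61 → 37
37 → 58
58 → 89
89 → 145
145 → 42
42 → 20
20 → 4
4 → 16
16 → 37  — 37 repeats.
That took 13 steps.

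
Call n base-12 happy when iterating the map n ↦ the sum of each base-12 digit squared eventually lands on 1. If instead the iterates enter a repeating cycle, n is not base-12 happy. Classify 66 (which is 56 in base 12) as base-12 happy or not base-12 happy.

not base-12 happy

66 = (5,6)_12 → 5² + 6² = 25 + 36 = 61
61 = (5,1)_12 → 5² + 1² = 25 + 1 = 26
26 = (2,2)_12 → 2² + 2² = 4 + 4 = 8
8 = (8)_12 → 8² = 64
64 = (5,4)_12 → 5² + 4² = 25 + 16 = 41
41 = (3,5)_12 → 3² + 5² = 9 + 25 = 34
34 = (2,10)_12 → 2² + 10² = 4 + 100 = 104
104 = (8,8)_12 → 8² + 8² = 64 + 64 = 128
128 = (10,8)_12 → 10² + 8² = 100 + 64 = 164
164 = (1,1,8)_12 → 1² + 1² + 8² = 1 + 1 + 64 = 66  — 66 already seen; the sequence cycles without reaching 1.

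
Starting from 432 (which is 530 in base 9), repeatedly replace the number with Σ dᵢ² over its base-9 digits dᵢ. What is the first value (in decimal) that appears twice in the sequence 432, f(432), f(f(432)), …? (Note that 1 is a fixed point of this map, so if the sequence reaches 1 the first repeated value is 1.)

74

432 = (5,3,0)_9 → 5² + 3² + 0² = 34
34 = (3,7)_9 → 3² + 7² = 58
58 = (6,4)_9 → 6² + 4² = 52
52 = (5,7)_9 → 5² + 7² = 74
74 = (8,2)_9 → 8² + 2² = 68
68 = (7,5)_9 → 7² + 5² = 74  — 74 already appeared earlier.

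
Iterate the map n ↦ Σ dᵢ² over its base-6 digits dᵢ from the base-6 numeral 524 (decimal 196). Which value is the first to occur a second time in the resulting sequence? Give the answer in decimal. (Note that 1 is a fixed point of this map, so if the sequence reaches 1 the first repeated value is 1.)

196 = (5,2,4)_6 → 45
45 = (1,1,3)_6 → 11
11 = (1,5)_6 → 26
26 = (4,2)_6 → 20
20 = (3,2)_6 → 13
13 = (2,1)_6 → 5
5 = (5)_6 → 25
25 = (4,1)_6 → 17
17 = (2,5)_6 → 29
29 = (4,5)_6 → 41
41 = (1,0,5)_6 → 26  — 26 already appeared earlier.

26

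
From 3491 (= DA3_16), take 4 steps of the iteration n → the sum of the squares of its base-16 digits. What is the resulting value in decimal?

68

3491 = (13,10,3)_16 → 13² + 10² + 3² = 278
278 = (1,1,6)_16 → 1² + 1² + 6² = 38
38 = (2,6)_16 → 2² + 6² = 40
40 = (2,8)_16 → 2² + 8² = 68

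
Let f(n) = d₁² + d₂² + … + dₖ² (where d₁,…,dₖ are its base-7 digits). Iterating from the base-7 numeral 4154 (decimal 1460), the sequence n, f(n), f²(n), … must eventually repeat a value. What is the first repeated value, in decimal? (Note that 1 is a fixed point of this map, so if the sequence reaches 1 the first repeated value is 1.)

10

1460 = (4,1,5,4)_7 → 4² + 1² + 5² + 4² = 58
58 = (1,1,2)_7 → 1² + 1² + 2² = 6
6 = (6)_7 → 6² = 36
36 = (5,1)_7 → 5² + 1² = 26
26 = (3,5)_7 → 3² + 5² = 34
34 = (4,6)_7 → 4² + 6² = 52
52 = (1,0,3)_7 → 1² + 0² + 3² = 10
10 = (1,3)_7 → 1² + 3² = 10  — 10 already appeared earlier.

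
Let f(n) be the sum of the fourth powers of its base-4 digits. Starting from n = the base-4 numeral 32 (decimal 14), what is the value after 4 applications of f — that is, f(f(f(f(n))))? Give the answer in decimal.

2

14 = (3,2)_4 → 3⁴ + 2⁴ = 81 + 16 = 97
97 = (1,2,0,1)_4 → 1⁴ + 2⁴ + 0⁴ + 1⁴ = 1 + 16 + 0 + 1 = 18
18 = (1,0,2)_4 → 1⁴ + 0⁴ + 2⁴ = 1 + 0 + 16 = 17
17 = (1,0,1)_4 → 1⁴ + 0⁴ + 1⁴ = 1 + 0 + 1 = 2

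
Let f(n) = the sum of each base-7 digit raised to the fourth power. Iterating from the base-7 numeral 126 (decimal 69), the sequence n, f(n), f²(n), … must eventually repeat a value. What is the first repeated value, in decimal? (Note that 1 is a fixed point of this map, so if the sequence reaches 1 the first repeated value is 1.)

69 = (1,2,6)_7 → 1⁴ + 2⁴ + 6⁴ = 1313
1313 = (3,5,5,4)_7 → 3⁴ + 5⁴ + 5⁴ + 4⁴ = 1587
1587 = (4,4,2,5)_7 → 4⁴ + 4⁴ + 2⁴ + 5⁴ = 1153
1153 = (3,2,3,5)_7 → 3⁴ + 2⁴ + 3⁴ + 5⁴ = 803
803 = (2,2,2,5)_7 → 2⁴ + 2⁴ + 2⁴ + 5⁴ = 673
673 = (1,6,5,1)_7 → 1⁴ + 6⁴ + 5⁴ + 1⁴ = 1923
1923 = (5,4,1,5)_7 → 5⁴ + 4⁴ + 1⁴ + 5⁴ = 1507
1507 = (4,2,5,2)_7 → 4⁴ + 2⁴ + 5⁴ + 2⁴ = 913
913 = (2,4,4,3)_7 → 2⁴ + 4⁴ + 4⁴ + 3⁴ = 609
609 = (1,5,3,0)_7 → 1⁴ + 5⁴ + 3⁴ + 0⁴ = 707
707 = (2,0,3,0)_7 → 2⁴ + 0⁴ + 3⁴ + 0⁴ = 97
97 = (1,6,6)_7 → 1⁴ + 6⁴ + 6⁴ = 2593
2593 = (1,0,3,6,3)_7 → 1⁴ + 0⁴ + 3⁴ + 6⁴ + 3⁴ = 1459
1459 = (4,1,5,3)_7 → 4⁴ + 1⁴ + 5⁴ + 3⁴ = 963
963 = (2,5,4,4)_7 → 2⁴ + 5⁴ + 4⁴ + 4⁴ = 1153  — 1153 already appeared earlier.

1153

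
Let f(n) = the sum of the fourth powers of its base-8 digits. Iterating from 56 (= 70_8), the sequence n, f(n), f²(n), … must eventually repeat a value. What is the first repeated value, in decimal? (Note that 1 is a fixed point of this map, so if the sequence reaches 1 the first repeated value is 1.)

56 = (7,0)_8 → 7⁴ + 0⁴ = 2401
2401 = (4,5,4,1)_8 → 4⁴ + 5⁴ + 4⁴ + 1⁴ = 1138
1138 = (2,1,6,2)_8 → 2⁴ + 1⁴ + 6⁴ + 2⁴ = 1329
1329 = (2,4,6,1)_8 → 2⁴ + 4⁴ + 6⁴ + 1⁴ = 1569
1569 = (3,0,4,1)_8 → 3⁴ + 0⁴ + 4⁴ + 1⁴ = 338
338 = (5,2,2)_8 → 5⁴ + 2⁴ + 2⁴ = 657
657 = (1,2,2,1)_8 → 1⁴ + 2⁴ + 2⁴ + 1⁴ = 34
34 = (4,2)_8 → 4⁴ + 2⁴ = 272
272 = (4,2,0)_8 → 4⁴ + 2⁴ + 0⁴ = 272  — 272 already appeared earlier.

272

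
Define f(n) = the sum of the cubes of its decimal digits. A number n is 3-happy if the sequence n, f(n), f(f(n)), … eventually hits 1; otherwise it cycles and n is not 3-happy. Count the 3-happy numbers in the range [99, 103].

99: 99 → 1458 → 702 → 351 → 153 → 153  (repeats 153)
100: 100 → 1  (reaches 1)
101: 101 → 2 → 8 → 512 → 134 → 92 → 737 → 713 → 371 → 371  (repeats 371)
102: 102 → 9 → 729 → 1080 → 513 → 153 → 153  (repeats 153)
103: 103 → 28 → 520 → 133 → 55 → 250 → 133  (repeats 133)
3-happy: 100

1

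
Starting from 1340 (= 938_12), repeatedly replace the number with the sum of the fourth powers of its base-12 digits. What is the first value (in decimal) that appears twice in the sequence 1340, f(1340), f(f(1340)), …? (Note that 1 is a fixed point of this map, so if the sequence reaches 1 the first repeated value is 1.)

20016

1340 = (9,3,8)_12 → 9⁴ + 3⁴ + 8⁴ = 6561 + 81 + 4096 = 10738
10738 = (6,2,6,10)_12 → 6⁴ + 2⁴ + 6⁴ + 10⁴ = 1296 + 16 + 1296 + 10000 = 12608
12608 = (7,3,6,8)_12 → 7⁴ + 3⁴ + 6⁴ + 8⁴ = 2401 + 81 + 1296 + 4096 = 7874
7874 = (4,6,8,2)_12 → 4⁴ + 6⁴ + 8⁴ + 2⁴ = 256 + 1296 + 4096 + 16 = 5664
5664 = (3,3,4,0)_12 → 3⁴ + 3⁴ + 4⁴ + 0⁴ = 81 + 81 + 256 + 0 = 418
418 = (2,10,10)_12 → 2⁴ + 10⁴ + 10⁴ = 16 + 10000 + 10000 = 20016
20016 = (11,7,0,0)_12 → 11⁴ + 7⁴ + 0⁴ + 0⁴ = 14641 + 2401 + 0 + 0 = 17042
17042 = (9,10,4,2)_12 → 9⁴ + 10⁴ + 4⁴ + 2⁴ = 6561 + 10000 + 256 + 16 = 16833
16833 = (9,8,10,9)_12 → 9⁴ + 8⁴ + 10⁴ + 9⁴ = 6561 + 4096 + 10000 + 6561 = 27218
27218 = (1,3,9,0,2)_12 → 1⁴ + 3⁴ + 9⁴ + 0⁴ + 2⁴ = 1 + 81 + 6561 + 0 + 16 = 6659
6659 = (3,10,2,11)_12 → 3⁴ + 10⁴ + 2⁴ + 11⁴ = 81 + 10000 + 16 + 14641 = 24738
24738 = (1,2,3,9,6)_12 → 1⁴ + 2⁴ + 3⁴ + 9⁴ + 6⁴ = 1 + 16 + 81 + 6561 + 1296 = 7955
7955 = (4,7,2,11)_12 → 4⁴ + 7⁴ + 2⁴ + 11⁴ = 256 + 2401 + 16 + 14641 = 17314
17314 = (10,0,2,10)_12 → 10⁴ + 0⁴ + 2⁴ + 10⁴ = 10000 + 0 + 16 + 10000 = 20016  — 20016 already appeared earlier.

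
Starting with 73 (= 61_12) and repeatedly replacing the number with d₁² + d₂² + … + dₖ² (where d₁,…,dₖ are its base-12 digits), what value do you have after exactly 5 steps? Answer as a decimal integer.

73 = (6,1)_12 → 6² + 1² = 36 + 1 = 37
37 = (3,1)_12 → 3² + 1² = 9 + 1 = 10
10 = (10)_12 → 10² = 100
100 = (8,4)_12 → 8² + 4² = 64 + 16 = 80
80 = (6,8)_12 → 6² + 8² = 36 + 64 = 100

100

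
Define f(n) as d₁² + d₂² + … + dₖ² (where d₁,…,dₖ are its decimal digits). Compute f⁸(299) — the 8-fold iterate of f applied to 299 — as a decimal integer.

4

299 → 2² + 9² + 9² = 166
166 → 1² + 6² + 6² = 73
73 → 7² + 3² = 58
58 → 5² + 8² = 89
89 → 8² + 9² = 145
145 → 1² + 4² + 5² = 42
42 → 4² + 2² = 20
20 → 2² + 0² = 4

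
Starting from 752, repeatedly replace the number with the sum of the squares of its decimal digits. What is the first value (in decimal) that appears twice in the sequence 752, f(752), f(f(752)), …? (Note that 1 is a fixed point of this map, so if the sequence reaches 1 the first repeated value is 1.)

4

752 → 7² + 5² + 2² = 49 + 25 + 4 = 78
78 → 7² + 8² = 49 + 64 = 113
113 → 1² + 1² + 3² = 1 + 1 + 9 = 11
11 → 1² + 1² = 1 + 1 = 2
2 → 2² = 4
4 → 4² = 16
16 → 1² + 6² = 1 + 36 = 37
37 → 3² + 7² = 9 + 49 = 58
58 → 5² + 8² = 25 + 64 = 89
89 → 8² + 9² = 64 + 81 = 145
145 → 1² + 4² + 5² = 1 + 16 + 25 = 42
42 → 4² + 2² = 16 + 4 = 20
20 → 2² + 0² = 4 + 0 = 4  — 4 already appeared earlier.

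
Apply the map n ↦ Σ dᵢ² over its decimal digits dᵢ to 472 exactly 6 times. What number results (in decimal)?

472 → 4² + 7² + 2² = 16 + 49 + 4 = 69
69 → 6² + 9² = 36 + 81 = 117
117 → 1² + 1² + 7² = 1 + 1 + 49 = 51
51 → 5² + 1² = 25 + 1 = 26
26 → 2² + 6² = 4 + 36 = 40
40 → 4² + 0² = 16 + 0 = 16

16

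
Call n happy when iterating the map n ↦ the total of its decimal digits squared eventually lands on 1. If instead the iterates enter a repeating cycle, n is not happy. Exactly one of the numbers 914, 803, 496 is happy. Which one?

914: 914 → 98 → 145 → 42 → 20 → 4 → 16 → 37 → 58 → 89 → 145  — repeats 145 (not happy)
803: 803 → 73 → 58 → 89 → 145 → 42 → 20 → 4 → 16 → 37 → 58  — repeats 58 (not happy)
496: 496 → 133 → 19 → 82 → 68 → 100 → 1  — reaches 1 (happy)

496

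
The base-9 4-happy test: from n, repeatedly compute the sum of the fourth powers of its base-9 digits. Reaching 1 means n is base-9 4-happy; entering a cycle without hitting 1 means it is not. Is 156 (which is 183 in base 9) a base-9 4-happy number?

not base-9 4-happy

156 = (1,8,3)_9 → 1⁴ + 8⁴ + 3⁴ = 4178
4178 = (5,6,5,2)_9 → 5⁴ + 6⁴ + 5⁴ + 2⁴ = 2562
2562 = (3,4,5,6)_9 → 3⁴ + 4⁴ + 5⁴ + 6⁴ = 2258
2258 = (3,0,7,8)_9 → 3⁴ + 0⁴ + 7⁴ + 8⁴ = 6578
6578 = (1,0,0,1,8)_9 → 1⁴ + 0⁴ + 0⁴ + 1⁴ + 8⁴ = 4098
4098 = (5,5,5,3)_9 → 5⁴ + 5⁴ + 5⁴ + 3⁴ = 1956
1956 = (2,6,1,3)_9 → 2⁴ + 6⁴ + 1⁴ + 3⁴ = 1394
1394 = (1,8,1,8)_9 → 1⁴ + 8⁴ + 1⁴ + 8⁴ = 8194
8194 = (1,2,2,1,4)_9 → 1⁴ + 2⁴ + 2⁴ + 1⁴ + 4⁴ = 290
290 = (3,5,2)_9 → 3⁴ + 5⁴ + 2⁴ = 722
722 = (8,8,2)_9 → 8⁴ + 8⁴ + 2⁴ = 8208
8208 = (1,2,2,3,0)_9 → 1⁴ + 2⁴ + 2⁴ + 3⁴ + 0⁴ = 114
114 = (1,3,6)_9 → 1⁴ + 3⁴ + 6⁴ = 1378
1378 = (1,8,0,1)_9 → 1⁴ + 8⁴ + 0⁴ + 1⁴ = 4098  — 4098 already seen; the sequence cycles without reaching 1.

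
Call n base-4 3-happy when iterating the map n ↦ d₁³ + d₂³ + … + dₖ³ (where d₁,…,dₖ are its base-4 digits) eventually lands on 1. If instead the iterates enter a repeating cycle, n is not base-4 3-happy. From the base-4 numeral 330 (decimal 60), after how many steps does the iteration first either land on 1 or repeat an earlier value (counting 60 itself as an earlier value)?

60 = (3,3,0)_4 → 3³ + 3³ + 0³ = 27 + 27 + 0 = 54
54 = (3,1,2)_4 → 3³ + 1³ + 2³ = 27 + 1 + 8 = 36
36 = (2,1,0)_4 → 2³ + 1³ + 0³ = 8 + 1 + 0 = 9
9 = (2,1)_4 → 2³ + 1³ = 8 + 1 = 9  — 9 repeats.
That took 4 steps.

4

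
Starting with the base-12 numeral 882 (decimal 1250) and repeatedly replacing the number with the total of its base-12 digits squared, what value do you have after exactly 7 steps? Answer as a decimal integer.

1250 = (8,8,2)_12 → 132
132 = (11,0)_12 → 121
121 = (10,1)_12 → 101
101 = (8,5)_12 → 89
89 = (7,5)_12 → 74
74 = (6,2)_12 → 40
40 = (3,4)_12 → 25

25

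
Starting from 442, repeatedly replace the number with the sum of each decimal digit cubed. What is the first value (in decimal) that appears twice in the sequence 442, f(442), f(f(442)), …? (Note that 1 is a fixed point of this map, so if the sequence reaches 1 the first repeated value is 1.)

136

442 → 4³ + 4³ + 2³ = 136
136 → 1³ + 3³ + 6³ = 244
244 → 2³ + 4³ + 4³ = 136  — 136 already appeared earlier.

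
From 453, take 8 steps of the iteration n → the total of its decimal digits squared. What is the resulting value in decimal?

20

453 → 4² + 5² + 3² = 50
50 → 5² + 0² = 25
25 → 2² + 5² = 29
29 → 2² + 9² = 85
85 → 8² + 5² = 89
89 → 8² + 9² = 145
145 → 1² + 4² + 5² = 42
42 → 4² + 2² = 20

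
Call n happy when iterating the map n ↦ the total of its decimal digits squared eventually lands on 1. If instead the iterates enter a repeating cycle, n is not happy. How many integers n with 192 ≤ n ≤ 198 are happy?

2

192: 192 → 86 → 100 → 1  (reaches 1)
193: 193 → 91 → 82 → 68 → 100 → 1  (reaches 1)
194: 194 → 98 → 145 → 42 → 20 → 4 → 16 → 37 → 58 → 89 → 145  (repeats 145)
195: 195 → 107 → 50 → 25 → 29 → 85 → 89 → 145 → 42 → 20 → 4 → 16 → 37 → 58 → 89  (repeats 89)
196: 196 → 118 → 66 → 72 → 53 → 34 → 25 → 29 → 85 → 89 → 145 → 42 → 20 → 4 → 16 → 37 → 58 → 89  (repeats 89)
197: 197 → 131 → 11 → 2 → 4 → 16 → 37 → 58 → 89 → 145 → 42 → 20 → 4  (repeats 4)
198: 198 → 146 → 53 → 34 → 25 → 29 → 85 → 89 → 145 → 42 → 20 → 4 → 16 → 37 → 58 → 89  (repeats 89)
happy: 192, 193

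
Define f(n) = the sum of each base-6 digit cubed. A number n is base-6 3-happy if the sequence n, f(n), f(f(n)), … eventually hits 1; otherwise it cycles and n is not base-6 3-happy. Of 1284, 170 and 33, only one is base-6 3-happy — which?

1284

1284: 1284 → 314 → 81 → 36 → 1  — reaches 1 (base-6 3-happy)
170: 170 → 136 → 155 → 190 → 190  — repeats 190 (not base-6 3-happy)
33: 33 → 152 → 73 → 9 → 28 → 128 → 62 → 73  — repeats 73 (not base-6 3-happy)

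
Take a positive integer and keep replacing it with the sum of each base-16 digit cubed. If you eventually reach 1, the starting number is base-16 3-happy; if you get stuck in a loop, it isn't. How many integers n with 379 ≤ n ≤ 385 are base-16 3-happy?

1

379: 379 → 1675 → 2059 → 1843 → 397 → 2710 → 1945 → 1801 → 1072 → 91 → 1456 → 1456  (repeats 1456)
380: 380 → 2072 → 1025 → 65 → 65  (repeats 65)
381: 381 → 2541 → 5670 → 441 → 2061 → 2709 → 1854 → 3114 → 2736 → 2331 → 2061  (repeats 2061)
382: 382 → 3088 → 1729 → 1945 → 1801 → 1072 → 91 → 1456 → 1456  (repeats 1456)
383: 383 → 3719 → 3599 → 6119 → 3431 → 2756 → 2792 → 4256 → 1001 → 3500 → 4925 → 2252 → 3968 → 3887 → 6758 → 1433 → 1583 → 3599  (repeats 3599)
384: 384 → 513 → 9 → 729 → 2934 → 1890 → 567 → 378 → 1344 → 189 → 3528 → 4437 → 252 → 5103 → 6147 → 540 → 1737 → 2673 → 1344  (repeats 1344)
385: 385 → 514 → 16 → 1  (reaches 1)
base-16 3-happy: 385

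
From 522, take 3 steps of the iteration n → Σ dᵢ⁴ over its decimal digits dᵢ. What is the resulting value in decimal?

369

522 → 5⁴ + 2⁴ + 2⁴ = 625 + 16 + 16 = 657
657 → 6⁴ + 5⁴ + 7⁴ = 1296 + 625 + 2401 = 4322
4322 → 4⁴ + 3⁴ + 2⁴ + 2⁴ = 256 + 81 + 16 + 16 = 369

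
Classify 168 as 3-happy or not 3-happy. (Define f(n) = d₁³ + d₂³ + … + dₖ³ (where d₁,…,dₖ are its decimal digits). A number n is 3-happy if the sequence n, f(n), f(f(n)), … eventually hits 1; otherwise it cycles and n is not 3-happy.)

not 3-happy

168 → 1³ + 6³ + 8³ = 1 + 216 + 512 = 729
729 → 7³ + 2³ + 9³ = 343 + 8 + 729 = 1080
1080 → 1³ + 0³ + 8³ + 0³ = 1 + 0 + 512 + 0 = 513
513 → 5³ + 1³ + 3³ = 125 + 1 + 27 = 153
153 → 1³ + 5³ + 3³ = 1 + 125 + 27 = 153  — 153 already seen; the sequence cycles without reaching 1.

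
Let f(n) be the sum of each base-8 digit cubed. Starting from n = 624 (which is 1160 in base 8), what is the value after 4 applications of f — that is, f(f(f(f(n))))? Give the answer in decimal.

624 = (1,1,6,0)_8 → 1³ + 1³ + 6³ + 0³ = 218
218 = (3,3,2)_8 → 3³ + 3³ + 2³ = 62
62 = (7,6)_8 → 7³ + 6³ = 559
559 = (1,0,5,7)_8 → 1³ + 0³ + 5³ + 7³ = 469

469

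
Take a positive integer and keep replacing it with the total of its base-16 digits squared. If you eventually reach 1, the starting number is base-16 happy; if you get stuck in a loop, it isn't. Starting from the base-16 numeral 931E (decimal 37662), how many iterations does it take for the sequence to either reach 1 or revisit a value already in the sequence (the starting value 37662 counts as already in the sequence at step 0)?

37662 = (9,3,1,14)_16 → 9² + 3² + 1² + 14² = 81 + 9 + 1 + 196 = 287
287 = (1,1,15)_16 → 1² + 1² + 15² = 1 + 1 + 225 = 227
227 = (14,3)_16 → 14² + 3² = 196 + 9 = 205
205 = (12,13)_16 → 12² + 13² = 144 + 169 = 313
313 = (1,3,9)_16 → 1² + 3² + 9² = 1 + 9 + 81 = 91
91 = (5,11)_16 → 5² + 11² = 25 + 121 = 146
146 = (9,2)_16 → 9² + 2² = 81 + 4 = 85
85 = (5,5)_16 → 5² + 5² = 25 + 25 = 50
50 = (3,2)_16 → 3² + 2² = 9 + 4 = 13
13 = (13)_16 → 13² = 169
169 = (10,9)_16 → 10² + 9² = 100 + 81 = 181
181 = (11,5)_16 → 11² + 5² = 121 + 25 = 146  — 146 repeats.
That took 12 steps.

12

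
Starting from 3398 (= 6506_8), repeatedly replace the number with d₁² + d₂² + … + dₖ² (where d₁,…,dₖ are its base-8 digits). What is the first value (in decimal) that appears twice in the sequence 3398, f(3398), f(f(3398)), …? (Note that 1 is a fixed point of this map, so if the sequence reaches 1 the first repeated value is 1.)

1

3398 = (6,5,0,6)_8 → 97
97 = (1,4,1)_8 → 18
18 = (2,2)_8 → 8
8 = (1,0)_8 → 1  — reached the fixed point 1.
1 → 1, so 1 is the first repeated value.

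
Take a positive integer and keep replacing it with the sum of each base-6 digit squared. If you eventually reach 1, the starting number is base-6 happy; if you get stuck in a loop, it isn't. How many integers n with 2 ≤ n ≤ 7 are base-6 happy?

1

2: 2 → 4 → 16 → 20 → 13 → 5 → 25 → 17 → 29 → 41 → 26 → 20  (repeats 20)
3: 3 → 9 → 10 → 17 → 29 → 41 → 26 → 20 → 13 → 5 → 25 → 17  (repeats 17)
4: 4 → 16 → 20 → 13 → 5 → 25 → 17 → 29 → 41 → 26 → 20  (repeats 20)
5: 5 → 25 → 17 → 29 → 41 → 26 → 20 → 13 → 5  (repeats 5)
6: 6 → 1  (reaches 1)
7: 7 → 2 → 4 → 16 → 20 → 13 → 5 → 25 → 17 → 29 → 41 → 26 → 20  (repeats 20)
base-6 happy: 6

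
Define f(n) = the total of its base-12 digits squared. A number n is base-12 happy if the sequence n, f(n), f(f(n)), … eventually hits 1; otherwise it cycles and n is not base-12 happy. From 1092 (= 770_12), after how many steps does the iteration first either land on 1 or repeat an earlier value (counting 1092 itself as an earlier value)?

8

1092 = (7,7,0)_12 → 7² + 7² + 0² = 49 + 49 + 0 = 98
98 = (8,2)_12 → 8² + 2² = 64 + 4 = 68
68 = (5,8)_12 → 5² + 8² = 25 + 64 = 89
89 = (7,5)_12 → 7² + 5² = 49 + 25 = 74
74 = (6,2)_12 → 6² + 2² = 36 + 4 = 40
40 = (3,4)_12 → 3² + 4² = 9 + 16 = 25
25 = (2,1)_12 → 2² + 1² = 4 + 1 = 5
5 = (5)_12 → 5² = 25  — 25 repeats.
That took 8 steps.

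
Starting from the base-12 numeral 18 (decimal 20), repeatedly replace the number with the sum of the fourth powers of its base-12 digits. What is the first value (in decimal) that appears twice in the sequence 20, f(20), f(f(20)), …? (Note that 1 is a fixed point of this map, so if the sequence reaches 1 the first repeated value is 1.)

20 = (1,8)_12 → 1⁴ + 8⁴ = 1 + 4096 = 4097
4097 = (2,4,5,5)_12 → 2⁴ + 4⁴ + 5⁴ + 5⁴ = 16 + 256 + 625 + 625 = 1522
1522 = (10,6,10)_12 → 10⁴ + 6⁴ + 10⁴ = 10000 + 1296 + 10000 = 21296
21296 = (1,0,3,10,8)_12 → 1⁴ + 0⁴ + 3⁴ + 10⁴ + 8⁴ = 1 + 0 + 81 + 10000 + 4096 = 14178
14178 = (8,2,5,6)_12 → 8⁴ + 2⁴ + 5⁴ + 6⁴ = 4096 + 16 + 625 + 1296 = 6033
6033 = (3,5,10,9)_12 → 3⁴ + 5⁴ + 10⁴ + 9⁴ = 81 + 625 + 10000 + 6561 = 17267
17267 = (9,11,10,11)_12 → 9⁴ + 11⁴ + 10⁴ + 11⁴ = 6561 + 14641 + 10000 + 14641 = 45843
45843 = (2,2,6,4,3)_12 → 2⁴ + 2⁴ + 6⁴ + 4⁴ + 3⁴ = 16 + 16 + 1296 + 256 + 81 = 1665
1665 = (11,6,9)_12 → 11⁴ + 6⁴ + 9⁴ = 14641 + 1296 + 6561 = 22498
22498 = (1,1,0,2,10)_12 → 1⁴ + 1⁴ + 0⁴ + 2⁴ + 10⁴ = 1 + 1 + 0 + 16 + 10000 = 10018
10018 = (5,9,6,10)_12 → 5⁴ + 9⁴ + 6⁴ + 10⁴ = 625 + 6561 + 1296 + 10000 = 18482
18482 = (10,8,4,2)_12 → 10⁴ + 8⁴ + 4⁴ + 2⁴ = 10000 + 4096 + 256 + 16 = 14368
14368 = (8,3,9,4)_12 → 8⁴ + 3⁴ + 9⁴ + 4⁴ = 4096 + 81 + 6561 + 256 = 10994
10994 = (6,4,4,2)_12 → 6⁴ + 4⁴ + 4⁴ + 2⁴ = 1296 + 256 + 256 + 16 = 1824
1824 = (1,0,8,0)_12 → 1⁴ + 0⁴ + 8⁴ + 0⁴ = 1 + 0 + 4096 + 0 = 4097  — 4097 already appeared earlier.

4097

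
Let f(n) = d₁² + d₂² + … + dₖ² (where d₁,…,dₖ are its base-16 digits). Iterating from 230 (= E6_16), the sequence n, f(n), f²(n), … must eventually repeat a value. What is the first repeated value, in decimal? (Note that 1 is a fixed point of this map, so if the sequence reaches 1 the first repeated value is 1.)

1

230 = (14,6)_16 → 14² + 6² = 232
232 = (14,8)_16 → 14² + 8² = 260
260 = (1,0,4)_16 → 1² + 0² + 4² = 17
17 = (1,1)_16 → 1² + 1² = 2
2 = (2)_16 → 2² = 4
4 = (4)_16 → 4² = 16
16 = (1,0)_16 → 1² + 0² = 1  — reached the fixed point 1.
1 → 1, so 1 is the first repeated value.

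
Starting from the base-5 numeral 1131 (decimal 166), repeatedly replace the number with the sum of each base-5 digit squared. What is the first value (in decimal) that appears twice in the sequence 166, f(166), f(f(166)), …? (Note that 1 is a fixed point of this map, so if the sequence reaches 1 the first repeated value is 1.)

10

166 = (1,1,3,1)_5 → 1² + 1² + 3² + 1² = 12
12 = (2,2)_5 → 2² + 2² = 8
8 = (1,3)_5 → 1² + 3² = 10
10 = (2,0)_5 → 2² + 0² = 4
4 = (4)_5 → 4² = 16
16 = (3,1)_5 → 3² + 1² = 10  — 10 already appeared earlier.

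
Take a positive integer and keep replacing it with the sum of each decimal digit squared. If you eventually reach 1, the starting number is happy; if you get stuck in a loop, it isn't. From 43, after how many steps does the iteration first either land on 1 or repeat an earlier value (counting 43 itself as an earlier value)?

43 → 4² + 3² = 25
25 → 2² + 5² = 29
29 → 2² + 9² = 85
85 → 8² + 5² = 89
89 → 8² + 9² = 145
145 → 1² + 4² + 5² = 42
42 → 4² + 2² = 20
20 → 2² + 0² = 4
4 → 4² = 16
16 → 1² + 6² = 37
37 → 3² + 7² = 58
58 → 5² + 8² = 89  — 89 repeats.
That took 12 steps.

12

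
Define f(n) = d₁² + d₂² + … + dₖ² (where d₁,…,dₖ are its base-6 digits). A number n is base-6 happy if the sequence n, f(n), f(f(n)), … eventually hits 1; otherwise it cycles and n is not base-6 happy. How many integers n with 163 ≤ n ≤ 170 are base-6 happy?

1

163: 163 → 26 → 20 → 13 → 5 → 25 → 17 → 29 → 41 → 26  (repeats 26)
164: 164 → 29 → 41 → 26 → 20 → 13 → 5 → 25 → 17 → 29  (repeats 29)
165: 165 → 34 → 41 → 26 → 20 → 13 → 5 → 25 → 17 → 29 → 41  (repeats 41)
166: 166 → 41 → 26 → 20 → 13 → 5 → 25 → 17 → 29 → 41  (repeats 41)
167: 167 → 50 → 9 → 10 → 17 → 29 → 41 → 26 → 20 → 13 → 5 → 25 → 17  (repeats 17)
168: 168 → 32 → 29 → 41 → 26 → 20 → 13 → 5 → 25 → 17 → 29  (repeats 29)
169: 169 → 33 → 34 → 41 → 26 → 20 → 13 → 5 → 25 → 17 → 29 → 41  (repeats 41)
170: 170 → 36 → 1  (reaches 1)
base-6 happy: 170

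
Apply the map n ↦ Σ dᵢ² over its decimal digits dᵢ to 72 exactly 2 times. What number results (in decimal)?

34

72 → 7² + 2² = 49 + 4 = 53
53 → 5² + 3² = 25 + 9 = 34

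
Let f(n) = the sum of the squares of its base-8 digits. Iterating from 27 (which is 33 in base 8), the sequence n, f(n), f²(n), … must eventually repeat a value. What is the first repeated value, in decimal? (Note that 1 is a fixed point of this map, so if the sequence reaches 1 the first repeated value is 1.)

27 = (3,3)_8 → 3² + 3² = 9 + 9 = 18
18 = (2,2)_8 → 2² + 2² = 4 + 4 = 8
8 = (1,0)_8 → 1² + 0² = 1 + 0 = 1  — reached the fixed point 1.
1 → 1, so 1 is the first repeated value.

1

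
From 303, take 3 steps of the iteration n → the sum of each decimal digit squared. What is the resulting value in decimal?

303 → 3² + 0² + 3² = 9 + 0 + 9 = 18
18 → 1² + 8² = 1 + 64 = 65
65 → 6² + 5² = 36 + 25 = 61

61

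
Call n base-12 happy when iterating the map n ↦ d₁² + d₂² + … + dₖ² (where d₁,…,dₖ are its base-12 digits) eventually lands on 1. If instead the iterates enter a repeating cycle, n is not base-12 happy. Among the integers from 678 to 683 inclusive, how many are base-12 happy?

1

678: 678 → 116 → 145 → 2 → 4 → 16 → 17 → 26 → 8 → 64 → 41 → 34 → 104 → 128 → 164 → 66 → 61 → 26  — not base-12 happy
679: 679 → 129 → 181 → 11 → 121 → 101 → 89 → 74 → 40 → 25 → 5 → 25  — not base-12 happy
680: 680 → 144 → 1  — base-12 happy
681: 681 → 161 → 27 → 13 → 2 → 4 → 16 → 17 → 26 → 8 → 64 → 41 → 34 → 104 → 128 → 164 → 66 → 61 → 26  — not base-12 happy
682: 682 → 180 → 10 → 100 → 80 → 100  — not base-12 happy
683: 683 → 201 → 98 → 68 → 89 → 74 → 40 → 25 → 5 → 25  — not base-12 happy
base-12 happy: 680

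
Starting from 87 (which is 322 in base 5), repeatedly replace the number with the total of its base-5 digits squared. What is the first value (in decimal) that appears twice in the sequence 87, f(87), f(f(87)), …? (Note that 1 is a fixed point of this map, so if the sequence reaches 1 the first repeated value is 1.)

13

87 = (3,2,2)_5 → 3² + 2² + 2² = 17
17 = (3,2)_5 → 3² + 2² = 13
13 = (2,3)_5 → 2² + 3² = 13  — 13 already appeared earlier.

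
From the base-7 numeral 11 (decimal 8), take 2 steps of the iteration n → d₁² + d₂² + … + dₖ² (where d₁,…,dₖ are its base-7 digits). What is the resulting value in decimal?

4

8 = (1,1)_7 → 1² + 1² = 1 + 1 = 2
2 = (2)_7 → 2² = 4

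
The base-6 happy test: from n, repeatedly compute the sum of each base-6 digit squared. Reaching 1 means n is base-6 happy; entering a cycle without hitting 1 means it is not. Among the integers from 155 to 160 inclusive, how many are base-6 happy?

155: 155 → 42 → 2 → 4 → 16 → 20 → 13 → 5 → 25 → 17 → 29 → 41 → 26 → 20  (repeats 20)
156: 156 → 20 → 13 → 5 → 25 → 17 → 29 → 41 → 26 → 20  (repeats 20)
157: 157 → 21 → 18 → 9 → 10 → 17 → 29 → 41 → 26 → 20 → 13 → 5 → 25 → 17  (repeats 17)
158: 158 → 24 → 16 → 20 → 13 → 5 → 25 → 17 → 29 → 41 → 26 → 20  (repeats 20)
159: 159 → 29 → 41 → 26 → 20 → 13 → 5 → 25 → 17 → 29  (repeats 29)
160: 160 → 36 → 1  (reaches 1)
base-6 happy: 160

1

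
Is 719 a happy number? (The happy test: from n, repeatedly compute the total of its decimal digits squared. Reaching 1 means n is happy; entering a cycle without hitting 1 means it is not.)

not happy

719 → 7² + 1² + 9² = 131
131 → 1² + 3² + 1² = 11
11 → 1² + 1² = 2
2 → 2² = 4
4 → 4² = 16
16 → 1² + 6² = 37
37 → 3² + 7² = 58
58 → 5² + 8² = 89
89 → 8² + 9² = 145
145 → 1² + 4² + 5² = 42
42 → 4² + 2² = 20
20 → 2² + 0² = 4  — 4 already seen; the sequence cycles without reaching 1.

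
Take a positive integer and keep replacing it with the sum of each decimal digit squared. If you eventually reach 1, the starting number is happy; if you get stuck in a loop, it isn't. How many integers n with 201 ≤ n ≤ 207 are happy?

1

201: 201 → 5 → 25 → 29 → 85 → 89 → 145 → 42 → 20 → 4 → 16 → 37 → 58 → 89  — not happy
202: 202 → 8 → 64 → 52 → 29 → 85 → 89 → 145 → 42 → 20 → 4 → 16 → 37 → 58 → 89  — not happy
203: 203 → 13 → 10 → 1  — happy
204: 204 → 20 → 4 → 16 → 37 → 58 → 89 → 145 → 42 → 20  — not happy
205: 205 → 29 → 85 → 89 → 145 → 42 → 20 → 4 → 16 → 37 → 58 → 89  — not happy
206: 206 → 40 → 16 → 37 → 58 → 89 → 145 → 42 → 20 → 4 → 16  — not happy
207: 207 → 53 → 34 → 25 → 29 → 85 → 89 → 145 → 42 → 20 → 4 → 16 → 37 → 58 → 89  — not happy
happy: 203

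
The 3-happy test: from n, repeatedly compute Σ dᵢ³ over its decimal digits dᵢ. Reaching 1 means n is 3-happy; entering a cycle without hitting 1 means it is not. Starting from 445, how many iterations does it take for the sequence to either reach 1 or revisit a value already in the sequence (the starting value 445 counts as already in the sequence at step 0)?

5

445 → 4³ + 4³ + 5³ = 253
253 → 2³ + 5³ + 3³ = 160
160 → 1³ + 6³ + 0³ = 217
217 → 2³ + 1³ + 7³ = 352
352 → 3³ + 5³ + 2³ = 160  — 160 repeats.
That took 5 steps.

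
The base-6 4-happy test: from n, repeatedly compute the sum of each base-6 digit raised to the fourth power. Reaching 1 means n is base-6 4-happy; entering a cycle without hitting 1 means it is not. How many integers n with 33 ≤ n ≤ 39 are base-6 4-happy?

33: 33 → 706 → 419 → 1332 → 2 → 16 → 272 → 99 → 353 → 963 → 609 → 978 → 338 → 114 → 82 → 273 → 164 → 353  (repeats 353)
34: 34 → 881 → 897 → 962 → 544 → 353 → 963 → 609 → 978 → 338 → 114 → 82 → 273 → 164 → 353  (repeats 353)
35: 35 → 1250 → 1153 → 642 → 1266 → 1251 → 1218 → 1331 → 1251  (repeats 1251)
36: 36 → 1  (reaches 1)
37: 37 → 2 → 16 → 272 → 99 → 353 → 963 → 609 → 978 → 338 → 114 → 82 → 273 → 164 → 353  (repeats 353)
38: 38 → 17 → 641 → 1522 → 259 → 4 → 256 → 258 → 3 → 81 → 98 → 288 → 17  (repeats 17)
39: 39 → 82 → 273 → 164 → 353 → 963 → 609 → 978 → 338 → 114 → 82  (repeats 82)
base-6 4-happy: 36

1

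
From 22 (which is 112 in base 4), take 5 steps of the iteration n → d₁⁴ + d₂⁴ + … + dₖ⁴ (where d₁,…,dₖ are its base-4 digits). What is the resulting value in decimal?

22 = (1,1,2)_4 → 1⁴ + 1⁴ + 2⁴ = 1 + 1 + 16 = 18
18 = (1,0,2)_4 → 1⁴ + 0⁴ + 2⁴ = 1 + 0 + 16 = 17
17 = (1,0,1)_4 → 1⁴ + 0⁴ + 1⁴ = 1 + 0 + 1 = 2
2 = (2)_4 → 2⁴ = 16
16 = (1,0,0)_4 → 1⁴ + 0⁴ + 0⁴ = 1 + 0 + 0 = 1

1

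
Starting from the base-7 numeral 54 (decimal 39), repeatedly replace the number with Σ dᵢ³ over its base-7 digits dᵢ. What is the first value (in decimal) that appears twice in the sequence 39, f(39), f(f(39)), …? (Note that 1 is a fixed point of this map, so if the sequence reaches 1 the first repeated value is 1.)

9

39 = (5,4)_7 → 5³ + 4³ = 125 + 64 = 189
189 = (3,6,0)_7 → 3³ + 6³ + 0³ = 27 + 216 + 0 = 243
243 = (4,6,5)_7 → 4³ + 6³ + 5³ = 64 + 216 + 125 = 405
405 = (1,1,1,6)_7 → 1³ + 1³ + 1³ + 6³ = 1 + 1 + 1 + 216 = 219
219 = (4,3,2)_7 → 4³ + 3³ + 2³ = 64 + 27 + 8 = 99
99 = (2,0,1)_7 → 2³ + 0³ + 1³ = 8 + 0 + 1 = 9
9 = (1,2)_7 → 1³ + 2³ = 1 + 8 = 9  — 9 already appeared earlier.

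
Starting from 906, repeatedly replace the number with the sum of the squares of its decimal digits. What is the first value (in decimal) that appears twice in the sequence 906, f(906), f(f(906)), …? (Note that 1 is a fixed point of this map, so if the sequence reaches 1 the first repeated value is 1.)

16

906 → 9² + 0² + 6² = 117
117 → 1² + 1² + 7² = 51
51 → 5² + 1² = 26
26 → 2² + 6² = 40
40 → 4² + 0² = 16
16 → 1² + 6² = 37
37 → 3² + 7² = 58
58 → 5² + 8² = 89
89 → 8² + 9² = 145
145 → 1² + 4² + 5² = 42
42 → 4² + 2² = 20
20 → 2² + 0² = 4
4 → 4² = 16  — 16 already appeared earlier.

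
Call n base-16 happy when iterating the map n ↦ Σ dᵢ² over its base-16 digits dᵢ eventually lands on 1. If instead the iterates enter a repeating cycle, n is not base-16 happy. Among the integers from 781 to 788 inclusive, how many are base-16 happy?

1

781: 781 → 178 → 125 → 218 → 269 → 170 → 200 → 208 → 169 → 181 → 146 → 85 → 50 → 13 → 169  (repeats 169)
782: 782 → 205 → 313 → 91 → 146 → 85 → 50 → 13 → 169 → 181 → 146  (repeats 146)
783: 783 → 234 → 296 → 69 → 41 → 85 → 50 → 13 → 169 → 181 → 146 → 85  (repeats 85)
784: 784 → 10 → 100 → 52 → 25 → 82 → 29 → 170 → 200 → 208 → 169 → 181 → 146 → 85 → 50 → 13 → 169  (repeats 169)
785: 785 → 11 → 121 → 130 → 68 → 32 → 4 → 16 → 1  (reaches 1)
786: 786 → 14 → 196 → 160 → 100 → 52 → 25 → 82 → 29 → 170 → 200 → 208 → 169 → 181 → 146 → 85 → 50 → 13 → 169  (repeats 169)
787: 787 → 19 → 10 → 100 → 52 → 25 → 82 → 29 → 170 → 200 → 208 → 169 → 181 → 146 → 85 → 50 → 13 → 169  (repeats 169)
788: 788 → 26 → 101 → 61 → 178 → 125 → 218 → 269 → 170 → 200 → 208 → 169 → 181 → 146 → 85 → 50 → 13 → 169  (repeats 169)
base-16 happy: 785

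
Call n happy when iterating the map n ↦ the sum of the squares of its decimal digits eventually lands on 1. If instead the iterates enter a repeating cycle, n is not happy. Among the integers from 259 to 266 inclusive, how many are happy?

259: 259 → 110 → 2 → 4 → 16 → 37 → 58 → 89 → 145 → 42 → 20 → 4  (repeats 4)
260: 260 → 40 → 16 → 37 → 58 → 89 → 145 → 42 → 20 → 4 → 16  (repeats 16)
261: 261 → 41 → 17 → 50 → 25 → 29 → 85 → 89 → 145 → 42 → 20 → 4 → 16 → 37 → 58 → 89  (repeats 89)
262: 262 → 44 → 32 → 13 → 10 → 1  (reaches 1)
263: 263 → 49 → 97 → 130 → 10 → 1  (reaches 1)
264: 264 → 56 → 61 → 37 → 58 → 89 → 145 → 42 → 20 → 4 → 16 → 37  (repeats 37)
265: 265 → 65 → 61 → 37 → 58 → 89 → 145 → 42 → 20 → 4 → 16 → 37  (repeats 37)
266: 266 → 76 → 85 → 89 → 145 → 42 → 20 → 4 → 16 → 37 → 58 → 89  (repeats 89)
happy: 262, 263

2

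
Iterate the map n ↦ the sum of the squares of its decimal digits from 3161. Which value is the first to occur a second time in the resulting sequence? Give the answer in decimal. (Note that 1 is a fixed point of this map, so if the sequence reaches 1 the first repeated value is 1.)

37

3161 → 3² + 1² + 6² + 1² = 47
47 → 4² + 7² = 65
65 → 6² + 5² = 61
61 → 6² + 1² = 37
37 → 3² + 7² = 58
58 → 5² + 8² = 89
89 → 8² + 9² = 145
145 → 1² + 4² + 5² = 42
42 → 4² + 2² = 20
20 → 2² + 0² = 4
4 → 4² = 16
16 → 1² + 6² = 37  — 37 already appeared earlier.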